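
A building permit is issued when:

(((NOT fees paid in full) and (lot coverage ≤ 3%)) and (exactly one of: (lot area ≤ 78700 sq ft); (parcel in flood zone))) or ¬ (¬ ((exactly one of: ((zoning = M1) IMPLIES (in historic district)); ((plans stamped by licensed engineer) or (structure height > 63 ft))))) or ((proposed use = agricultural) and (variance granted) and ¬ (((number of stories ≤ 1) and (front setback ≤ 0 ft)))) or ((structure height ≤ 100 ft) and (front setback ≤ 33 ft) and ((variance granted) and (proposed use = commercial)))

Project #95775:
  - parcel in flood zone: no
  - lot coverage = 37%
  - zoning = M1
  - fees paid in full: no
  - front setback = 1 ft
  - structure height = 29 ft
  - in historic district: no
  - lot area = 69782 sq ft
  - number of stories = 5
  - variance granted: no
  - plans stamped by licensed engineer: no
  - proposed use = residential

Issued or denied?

Atomic conditions:
  NOT fees paid in full: no → true
  lot coverage ≤ 3%: 37 ≤ 3 is false
  lot area ≤ 78700 sq ft: 69782 ≤ 78700 is true
  parcel in flood zone: no → false
  zoning = M1: M1 == M1 is true
  in historic district: no → false
  plans stamped by licensed engineer: no → false
  structure height > 63 ft: 29 > 63 is false
  proposed use = agricultural: residential == agricultural is false
  variance granted: no → false
  number of stories ≤ 1: 5 ≤ 1 is false
  front setback ≤ 0 ft: 1 ≤ 0 is false
  structure height ≤ 100 ft: 29 ≤ 100 is true
  front setback ≤ 33 ft: 1 ≤ 33 is true
  proposed use = commercial: residential == commercial is false
Combine:
[1.1] true AND false = false
[1.2] exactly-one(true, false) = true
[1] false AND true = false
[2.1.1.1] true → false = false
[2.1.1.2] false OR false = false
[2.1.1] exactly-one(false, false) = false
[2.1] NOT false = true
[2] NOT true = false
[3.3.1] false AND false = false
[3.3] NOT false = true
[3] false AND false AND true = false
[4.3] false AND false = false
[4] true AND true AND false = false
[root] false OR false OR false OR false = false
Overall: false → denied

Denied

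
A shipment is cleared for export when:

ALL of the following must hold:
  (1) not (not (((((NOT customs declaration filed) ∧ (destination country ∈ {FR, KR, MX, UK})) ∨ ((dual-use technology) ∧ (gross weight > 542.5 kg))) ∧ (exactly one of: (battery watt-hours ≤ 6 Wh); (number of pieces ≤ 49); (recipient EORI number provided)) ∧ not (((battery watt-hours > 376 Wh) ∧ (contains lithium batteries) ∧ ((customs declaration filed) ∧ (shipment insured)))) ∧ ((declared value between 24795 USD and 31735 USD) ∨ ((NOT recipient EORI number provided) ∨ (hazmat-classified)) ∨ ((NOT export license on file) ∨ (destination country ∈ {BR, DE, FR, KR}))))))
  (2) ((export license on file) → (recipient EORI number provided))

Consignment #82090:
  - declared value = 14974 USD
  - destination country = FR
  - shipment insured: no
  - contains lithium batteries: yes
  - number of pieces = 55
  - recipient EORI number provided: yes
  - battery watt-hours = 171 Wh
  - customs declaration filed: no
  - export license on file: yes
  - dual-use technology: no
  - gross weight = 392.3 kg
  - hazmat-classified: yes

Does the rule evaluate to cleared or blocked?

Cleared

Atomic conditions:
  NOT customs declaration filed: no → true
  destination country ∈ {FR, KR, MX, UK}: FR is in the set → true
  dual-use technology: no → false
  gross weight > 542.5 kg: 392.3 > 542.5 is false
  battery watt-hours ≤ 6 Wh: 171 ≤ 6 is false
  number of pieces ≤ 49: 55 ≤ 49 is false
  recipient EORI number provided: yes → true
  battery watt-hours > 376 Wh: 171 > 376 is false
  contains lithium batteries: yes → true
  customs declaration filed: no → false
  shipment insured: no → false
  declared value between 24795 USD and 31735 USD: 14974 in [24795, 31735] is false
  NOT recipient EORI number provided: yes → false
  hazmat-classified: yes → true
  NOT export license on file: yes → false
  destination country ∈ {BR, DE, FR, KR}: FR is in the set → true
  export license on file: yes → true
Combine:
[1.1.1.1.1] true AND true = true
[1.1.1.1.2] false AND false = false
[1.1.1.1] true OR false = true
[1.1.1.2] exactly-one(false, false, true) = true
[1.1.1.3.1.3] false AND false = false
[1.1.1.3.1] false AND true AND false = false
[1.1.1.3] NOT false = true
[1.1.1.4.2] false OR true = true
[1.1.1.4.3] false OR true = true
[1.1.1.4] false OR true OR true = true
[1.1.1] true AND true AND true AND true = true
[1.1] NOT true = false
[1] NOT false = true
[2] true → true = true
[root] true AND true = true
Overall: true → cleared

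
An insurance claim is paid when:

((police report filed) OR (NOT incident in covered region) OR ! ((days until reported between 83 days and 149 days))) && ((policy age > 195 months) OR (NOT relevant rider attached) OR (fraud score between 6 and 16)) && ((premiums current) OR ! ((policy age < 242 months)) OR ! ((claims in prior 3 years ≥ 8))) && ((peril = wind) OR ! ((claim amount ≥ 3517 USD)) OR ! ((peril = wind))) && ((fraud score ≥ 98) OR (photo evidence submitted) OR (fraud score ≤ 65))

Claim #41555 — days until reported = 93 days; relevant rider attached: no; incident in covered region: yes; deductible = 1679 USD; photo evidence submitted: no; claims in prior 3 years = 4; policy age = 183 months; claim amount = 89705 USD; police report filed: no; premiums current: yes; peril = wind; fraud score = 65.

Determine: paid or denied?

Atomic conditions:
  police report filed: no → false
  NOT incident in covered region: yes → false
  days until reported between 83 days and 149 days: 93 in [83, 149] is true
  policy age > 195 months: 183 > 195 is false
  NOT relevant rider attached: no → true
  fraud score between 6 and 16: 65 in [6, 16] is false
  premiums current: yes → true
  policy age < 242 months: 183 < 242 is true
  claims in prior 3 years ≥ 8: 4 ≥ 8 is false
  peril = wind: wind == wind is true
  claim amount ≥ 3517 USD: 89705 ≥ 3517 is true
  fraud score ≥ 98: 65 ≥ 98 is false
  photo evidence submitted: no → false
  fraud score ≤ 65: 65 ≤ 65 is true
Combine:
[1.3] NOT true = false
[1] false OR false OR false = false
[2] false OR true OR false = true
[3.2] NOT true = false
[3.3] NOT false = true
[3] true OR false OR true = true
[4.2] NOT true = false
[4.3] NOT true = false
[4] true OR false OR false = true
[5] false OR false OR true = true
[root] false AND true AND true AND true AND true = false
Overall: false → denied

Denied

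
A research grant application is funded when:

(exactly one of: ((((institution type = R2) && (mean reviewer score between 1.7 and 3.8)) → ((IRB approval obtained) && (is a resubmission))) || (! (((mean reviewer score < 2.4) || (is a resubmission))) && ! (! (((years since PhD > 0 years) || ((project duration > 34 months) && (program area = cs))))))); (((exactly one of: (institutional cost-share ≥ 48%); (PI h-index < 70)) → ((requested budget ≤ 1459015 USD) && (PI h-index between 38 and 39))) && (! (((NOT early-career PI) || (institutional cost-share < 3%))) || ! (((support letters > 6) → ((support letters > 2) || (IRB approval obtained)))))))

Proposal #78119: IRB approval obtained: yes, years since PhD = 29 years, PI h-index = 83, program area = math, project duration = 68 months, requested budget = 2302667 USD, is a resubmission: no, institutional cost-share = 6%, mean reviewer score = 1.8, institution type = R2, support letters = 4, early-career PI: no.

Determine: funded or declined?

Declined

Atomic conditions:
  institution type = R2: R2 == R2 is true
  mean reviewer score between 1.7 and 3.8: 1.8 in [1.7, 3.8] is true
  IRB approval obtained: yes → true
  is a resubmission: no → false
  mean reviewer score < 2.4: 1.8 < 2.4 is true
  years since PhD > 0 years: 29 > 0 is true
  project duration > 34 months: 68 > 34 is true
  program area = cs: math == cs is false
  institutional cost-share ≥ 48%: 6 ≥ 48 is false
  PI h-index < 70: 83 < 70 is false
  requested budget ≤ 1459015 USD: 2302667 ≤ 1459015 is false
  PI h-index between 38 and 39: 83 in [38, 39] is false
  NOT early-career PI: no → true
  institutional cost-share < 3%: 6 < 3 is false
  support letters > 6: 4 > 6 is false
  support letters > 2: 4 > 2 is true
Combine:
[1.1.1] true AND true = true
[1.1.2] true AND false = false
[1.1] true → false = false
[1.2.1.1] true OR false = true
[1.2.1] NOT true = false
[1.2.2.1.1.2] true AND false = false
[1.2.2.1.1] true OR false = true
[1.2.2.1] NOT true = false
[1.2.2] NOT false = true
[1.2] false AND true = false
[1] false OR false = false
[2.1.1] exactly-one(false, false) = false
[2.1.2] false AND false = false
[2.1] false → false (antecedent false ⇒ implication holds) = true
[2.2.1.1] true OR false = true
[2.2.1] NOT true = false
[2.2.2.1.2] true OR true = true
[2.2.2.1] false → true (antecedent false ⇒ implication holds) = true
[2.2.2] NOT true = false
[2.2] false OR false = false
[2] true AND false = false
[root] exactly-one(false, false) = false
Overall: false → declined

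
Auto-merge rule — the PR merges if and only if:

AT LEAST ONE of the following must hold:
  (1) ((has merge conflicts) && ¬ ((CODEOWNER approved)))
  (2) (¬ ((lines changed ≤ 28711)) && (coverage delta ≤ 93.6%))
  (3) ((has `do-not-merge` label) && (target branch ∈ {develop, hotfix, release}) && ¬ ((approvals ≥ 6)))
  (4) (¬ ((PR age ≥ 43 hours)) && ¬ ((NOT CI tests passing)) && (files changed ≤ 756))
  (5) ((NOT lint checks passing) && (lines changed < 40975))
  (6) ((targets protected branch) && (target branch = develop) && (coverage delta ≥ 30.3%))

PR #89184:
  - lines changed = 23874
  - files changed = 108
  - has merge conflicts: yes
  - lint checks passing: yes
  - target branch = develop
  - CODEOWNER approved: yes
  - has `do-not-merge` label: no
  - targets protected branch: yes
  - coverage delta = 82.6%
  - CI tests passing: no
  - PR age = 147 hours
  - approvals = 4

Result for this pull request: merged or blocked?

Merged

Atomic conditions:
  has merge conflicts: yes → true
  CODEOWNER approved: yes → true
  lines changed ≤ 28711: 23874 ≤ 28711 is true
  coverage delta ≤ 93.6%: 82.6 ≤ 93.6 is true
  has `do-not-merge` label: no → false
  target branch ∈ {develop, hotfix, release}: develop is in the set → true
  approvals ≥ 6: 4 ≥ 6 is false
  PR age ≥ 43 hours: 147 ≥ 43 is true
  NOT CI tests passing: no → true
  files changed ≤ 756: 108 ≤ 756 is true
  NOT lint checks passing: yes → false
  lines changed < 40975: 23874 < 40975 is true
  targets protected branch: yes → true
  target branch = develop: develop == develop is true
  coverage delta ≥ 30.3%: 82.6 ≥ 30.3 is true
Combine:
[1.2] NOT true = false
[1] true AND false = false
[2.1] NOT true = false
[2] false AND true = false
[3.3] NOT false = true
[3] false AND true AND true = false
[4.1] NOT true = false
[4.2] NOT true = false
[4] false AND false AND true = false
[5] false AND true = false
[6] true AND true AND true = true
[root] false OR false OR false OR false OR false OR true = true
Overall: true → merged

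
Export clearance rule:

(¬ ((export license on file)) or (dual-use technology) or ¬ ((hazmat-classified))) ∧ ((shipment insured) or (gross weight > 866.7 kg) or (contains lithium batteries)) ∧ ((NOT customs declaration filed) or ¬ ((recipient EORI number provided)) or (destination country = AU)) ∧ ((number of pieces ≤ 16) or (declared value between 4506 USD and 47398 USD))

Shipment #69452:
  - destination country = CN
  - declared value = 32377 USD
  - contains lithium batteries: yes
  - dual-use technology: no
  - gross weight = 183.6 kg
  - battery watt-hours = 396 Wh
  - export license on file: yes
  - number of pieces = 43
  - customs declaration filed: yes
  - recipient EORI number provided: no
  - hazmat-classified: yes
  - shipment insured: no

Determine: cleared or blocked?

Atomic conditions:
  export license on file: yes → true
  dual-use technology: no → false
  hazmat-classified: yes → true
  shipment insured: no → false
  gross weight > 866.7 kg: 183.6 > 866.7 is false
  contains lithium batteries: yes → true
  NOT customs declaration filed: yes → false
  recipient EORI number provided: no → false
  destination country = AU: CN == AU is false
  number of pieces ≤ 16: 43 ≤ 16 is false
  declared value between 4506 USD and 47398 USD: 32377 in [4506, 47398] is true
Combine:
[1.1] NOT true = false
[1.3] NOT true = false
[1] false OR false OR false = false
[2] false OR false OR true = true
[3.2] NOT false = true
[3] false OR true OR false = true
[4] false OR true = true
[root] false AND true AND true AND true = false
Overall: false → blocked

Blocked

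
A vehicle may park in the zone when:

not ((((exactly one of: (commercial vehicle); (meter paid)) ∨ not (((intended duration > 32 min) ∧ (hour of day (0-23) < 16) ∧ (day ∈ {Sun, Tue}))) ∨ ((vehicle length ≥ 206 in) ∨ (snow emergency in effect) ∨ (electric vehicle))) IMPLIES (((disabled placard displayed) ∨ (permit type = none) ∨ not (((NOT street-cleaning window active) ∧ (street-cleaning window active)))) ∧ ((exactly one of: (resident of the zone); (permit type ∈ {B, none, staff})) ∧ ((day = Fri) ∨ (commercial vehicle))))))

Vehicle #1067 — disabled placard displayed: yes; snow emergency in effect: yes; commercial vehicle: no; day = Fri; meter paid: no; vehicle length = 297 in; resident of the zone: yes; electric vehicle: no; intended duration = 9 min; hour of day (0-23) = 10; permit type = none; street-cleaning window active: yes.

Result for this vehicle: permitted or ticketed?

Permitted

Atomic conditions:
  commercial vehicle: no → false
  meter paid: no → false
  intended duration > 32 min: 9 > 32 is false
  hour of day (0-23) < 16: 10 < 16 is true
  day ∈ {Sun, Tue}: Fri is not in the set → false
  vehicle length ≥ 206 in: 297 ≥ 206 is true
  snow emergency in effect: yes → true
  electric vehicle: no → false
  disabled placard displayed: yes → true
  permit type = none: none == none is true
  NOT street-cleaning window active: yes → false
  street-cleaning window active: yes → true
  resident of the zone: yes → true
  permit type ∈ {B, none, staff}: none is in the set → true
  day = Fri: Fri == Fri is true
Combine:
[1.1.1] exactly-one(false, false) = false
[1.1.2.1] false AND true AND false = false
[1.1.2] NOT false = true
[1.1.3] true OR true OR false = true
[1.1] false OR true OR true = true
[1.2.1.3.1] false AND true = false
[1.2.1.3] NOT false = true
[1.2.1] true OR true OR true = true
[1.2.2.1] exactly-one(true, true) = false
[1.2.2.2] true OR false = true
[1.2.2] false AND true = false
[1.2] true AND false = false
[1] true → false = false
[root] NOT false = true
Overall: true → permitted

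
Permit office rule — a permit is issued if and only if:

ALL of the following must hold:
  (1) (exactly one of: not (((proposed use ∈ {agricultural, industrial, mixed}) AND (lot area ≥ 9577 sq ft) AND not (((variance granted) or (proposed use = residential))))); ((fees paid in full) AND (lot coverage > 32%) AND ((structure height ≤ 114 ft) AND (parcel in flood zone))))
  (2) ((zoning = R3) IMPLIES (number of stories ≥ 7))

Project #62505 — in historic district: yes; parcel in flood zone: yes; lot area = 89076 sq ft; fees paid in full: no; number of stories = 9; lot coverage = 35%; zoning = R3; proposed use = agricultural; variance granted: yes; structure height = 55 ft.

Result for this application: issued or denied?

Atomic conditions:
  proposed use ∈ {agricultural, industrial, mixed}: agricultural is in the set → true
  lot area ≥ 9577 sq ft: 89076 ≥ 9577 is true
  variance granted: yes → true
  proposed use = residential: agricultural == residential is false
  fees paid in full: no → false
  lot coverage > 32%: 35 > 32 is true
  structure height ≤ 114 ft: 55 ≤ 114 is true
  parcel in flood zone: yes → true
  zoning = R3: R3 == R3 is true
  number of stories ≥ 7: 9 ≥ 7 is true
Combine:
[1.1.1.3.1] true OR false = true
[1.1.1.3] NOT true = false
[1.1.1] true AND true AND false = false
[1.1] NOT false = true
[1.2.3] true AND true = true
[1.2] false AND true AND true = false
[1] exactly-one(true, false) = true
[2] true → true = true
[root] true AND true = true
Overall: true → issued

Issued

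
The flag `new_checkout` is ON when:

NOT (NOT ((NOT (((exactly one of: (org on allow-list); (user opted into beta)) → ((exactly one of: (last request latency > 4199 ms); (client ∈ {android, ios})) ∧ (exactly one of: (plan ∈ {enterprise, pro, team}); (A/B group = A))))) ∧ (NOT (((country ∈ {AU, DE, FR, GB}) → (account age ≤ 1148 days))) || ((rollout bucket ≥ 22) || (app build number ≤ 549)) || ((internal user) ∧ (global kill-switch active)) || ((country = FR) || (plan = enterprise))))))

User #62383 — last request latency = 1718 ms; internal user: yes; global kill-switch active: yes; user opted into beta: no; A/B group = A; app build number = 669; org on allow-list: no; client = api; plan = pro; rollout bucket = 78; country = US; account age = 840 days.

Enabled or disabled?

Atomic conditions:
  org on allow-list: no → false
  user opted into beta: no → false
  last request latency > 4199 ms: 1718 > 4199 is false
  client ∈ {android, ios}: api is not in the set → false
  plan ∈ {enterprise, pro, team}: pro is in the set → true
  A/B group = A: A == A is true
  country ∈ {AU, DE, FR, GB}: US is not in the set → false
  account age ≤ 1148 days: 840 ≤ 1148 is true
  rollout bucket ≥ 22: 78 ≥ 22 is true
  app build number ≤ 549: 669 ≤ 549 is false
  internal user: yes → true
  global kill-switch active: yes → true
  country = FR: US == FR is false
  plan = enterprise: pro == enterprise is false
Combine:
[1.1.1.1.1] exactly-one(false, false) = false
[1.1.1.1.2.1] exactly-one(false, false) = false
[1.1.1.1.2.2] exactly-one(true, true) = false
[1.1.1.1.2] false AND false = false
[1.1.1.1] false → false (antecedent false ⇒ implication holds) = true
[1.1.1] NOT true = false
[1.1.2.1.1] false → true (antecedent false ⇒ implication holds) = true
[1.1.2.1] NOT true = false
[1.1.2.2] true OR false = true
[1.1.2.3] true AND true = true
[1.1.2.4] false OR false = false
[1.1.2] false OR true OR true OR false = true
[1.1] false AND true = false
[1] NOT false = true
[root] NOT true = false
Overall: false → disabled

Disabled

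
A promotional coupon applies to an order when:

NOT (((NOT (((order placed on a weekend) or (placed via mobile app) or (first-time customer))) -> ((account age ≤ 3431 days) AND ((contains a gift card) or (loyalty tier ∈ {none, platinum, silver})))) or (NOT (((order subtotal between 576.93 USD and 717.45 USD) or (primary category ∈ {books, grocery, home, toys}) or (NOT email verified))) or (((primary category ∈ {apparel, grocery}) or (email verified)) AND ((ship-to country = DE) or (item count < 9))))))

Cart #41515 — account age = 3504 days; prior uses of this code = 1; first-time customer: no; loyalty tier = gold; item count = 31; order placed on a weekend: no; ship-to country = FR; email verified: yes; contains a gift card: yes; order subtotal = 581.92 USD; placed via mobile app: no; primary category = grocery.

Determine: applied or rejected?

Atomic conditions:
  order placed on a weekend: no → false
  placed via mobile app: no → false
  first-time customer: no → false
  account age ≤ 3431 days: 3504 ≤ 3431 is false
  contains a gift card: yes → true
  loyalty tier ∈ {none, platinum, silver}: gold is not in the set → false
  order subtotal between 576.93 USD and 717.45 USD: 581.92 in [576.93, 717.45] is true
  primary category ∈ {books, grocery, home, toys}: grocery is in the set → true
  NOT email verified: yes → false
  primary category ∈ {apparel, grocery}: grocery is in the set → true
  email verified: yes → true
  ship-to country = DE: FR == DE is false
  item count < 9: 31 < 9 is false
Combine:
[1.1.1.1] false OR false OR false = false
[1.1.1] NOT false = true
[1.1.2.2] true OR false = true
[1.1.2] false AND true = false
[1.1] true → false = false
[1.2.1.1] true OR true OR false = true
[1.2.1] NOT true = false
[1.2.2.1] true OR true = true
[1.2.2.2] false OR false = false
[1.2.2] true AND false = false
[1.2] false OR false = false
[1] false OR false = false
[root] NOT false = true
Overall: true → applied

Applied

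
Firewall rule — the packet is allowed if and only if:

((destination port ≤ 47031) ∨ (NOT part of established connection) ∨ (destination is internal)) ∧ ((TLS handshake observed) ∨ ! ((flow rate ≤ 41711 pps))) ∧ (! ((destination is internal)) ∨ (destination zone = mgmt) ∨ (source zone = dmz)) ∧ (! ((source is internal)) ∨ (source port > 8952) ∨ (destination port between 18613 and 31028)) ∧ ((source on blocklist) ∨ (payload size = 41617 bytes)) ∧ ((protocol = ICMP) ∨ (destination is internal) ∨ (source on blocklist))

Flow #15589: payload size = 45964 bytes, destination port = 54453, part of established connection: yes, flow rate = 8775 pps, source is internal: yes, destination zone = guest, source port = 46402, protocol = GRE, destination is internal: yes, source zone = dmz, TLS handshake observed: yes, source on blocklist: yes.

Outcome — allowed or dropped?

Atomic conditions:
  destination port ≤ 47031: 54453 ≤ 47031 is false
  NOT part of established connection: yes → false
  destination is internal: yes → true
  TLS handshake observed: yes → true
  flow rate ≤ 41711 pps: 8775 ≤ 41711 is true
  destination zone = mgmt: guest == mgmt is false
  source zone = dmz: dmz == dmz is true
  source is internal: yes → true
  source port > 8952: 46402 > 8952 is true
  destination port between 18613 and 31028: 54453 in [18613, 31028] is false
  source on blocklist: yes → true
  payload size = 41617 bytes: 45964 == 41617 is false
  protocol = ICMP: GRE == ICMP is false
Combine:
[1] false OR false OR true = true
[2.2] NOT true = false
[2] true OR false = true
[3.1] NOT true = false
[3] false OR false OR true = true
[4.1] NOT true = false
[4] false OR true OR false = true
[5] true OR false = true
[6] false OR true OR true = true
[root] true AND true AND true AND true AND true AND true = true
Overall: true → allowed

Allowed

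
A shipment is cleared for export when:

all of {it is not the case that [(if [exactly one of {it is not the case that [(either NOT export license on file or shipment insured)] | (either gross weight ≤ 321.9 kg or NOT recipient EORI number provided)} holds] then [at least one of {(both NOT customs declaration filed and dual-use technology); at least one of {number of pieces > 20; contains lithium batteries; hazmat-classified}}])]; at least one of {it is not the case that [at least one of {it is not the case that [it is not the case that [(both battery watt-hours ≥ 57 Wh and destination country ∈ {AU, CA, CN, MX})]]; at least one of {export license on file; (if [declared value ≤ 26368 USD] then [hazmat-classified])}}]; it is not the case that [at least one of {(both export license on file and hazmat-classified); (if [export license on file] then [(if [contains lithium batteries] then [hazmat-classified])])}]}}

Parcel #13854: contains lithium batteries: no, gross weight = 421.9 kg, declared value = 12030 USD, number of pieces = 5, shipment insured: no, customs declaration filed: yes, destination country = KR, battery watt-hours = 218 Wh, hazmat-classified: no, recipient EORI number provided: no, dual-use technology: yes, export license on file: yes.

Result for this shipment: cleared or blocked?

Atomic conditions:
  NOT export license on file: yes → false
  shipment insured: no → false
  gross weight ≤ 321.9 kg: 421.9 ≤ 321.9 is false
  NOT recipient EORI number provided: no → true
  NOT customs declaration filed: yes → false
  dual-use technology: yes → true
  number of pieces > 20: 5 > 20 is false
  contains lithium batteries: no → false
  hazmat-classified: no → false
  battery watt-hours ≥ 57 Wh: 218 ≥ 57 is true
  destination country ∈ {AU, CA, CN, MX}: KR is not in the set → false
  export license on file: yes → true
  declared value ≤ 26368 USD: 12030 ≤ 26368 is true
Combine:
[1.1.1.1.1] false OR false = false
[1.1.1.1] NOT false = true
[1.1.1.2] false OR true = true
[1.1.1] exactly-one(true, true) = false
[1.1.2.1] false AND true = false
[1.1.2.2] false OR false OR false = false
[1.1.2] false OR false = false
[1.1] false → false (antecedent false ⇒ implication holds) = true
[1] NOT true = false
[2.1.1.1.1.1] true AND false = false
[2.1.1.1.1] NOT false = true
[2.1.1.1] NOT true = false
[2.1.1.2.2] true → false = false
[2.1.1.2] true OR false = true
[2.1.1] false OR true = true
[2.1] NOT true = false
[2.2.1.1] true AND false = false
[2.2.1.2.2] false → false (antecedent false ⇒ implication holds) = true
[2.2.1.2] true → true = true
[2.2.1] false OR true = true
[2.2] NOT true = false
[2] false OR false = false
[root] false AND false = false
Overall: false → blocked

Blocked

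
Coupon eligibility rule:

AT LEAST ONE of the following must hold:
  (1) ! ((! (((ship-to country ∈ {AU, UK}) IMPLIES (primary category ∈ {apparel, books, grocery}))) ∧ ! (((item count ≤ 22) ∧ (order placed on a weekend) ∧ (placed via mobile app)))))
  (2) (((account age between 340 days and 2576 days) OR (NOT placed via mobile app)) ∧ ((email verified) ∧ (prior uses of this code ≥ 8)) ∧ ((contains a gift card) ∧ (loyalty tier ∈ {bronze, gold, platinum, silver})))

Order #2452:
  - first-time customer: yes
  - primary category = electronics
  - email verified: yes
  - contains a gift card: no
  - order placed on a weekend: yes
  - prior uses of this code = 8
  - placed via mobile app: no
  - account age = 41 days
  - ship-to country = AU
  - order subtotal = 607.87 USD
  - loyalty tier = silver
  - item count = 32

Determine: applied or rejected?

Atomic conditions:
  ship-to country ∈ {AU, UK}: AU is in the set → true
  primary category ∈ {apparel, books, grocery}: electronics is not in the set → false
  item count ≤ 22: 32 ≤ 22 is false
  order placed on a weekend: yes → true
  placed via mobile app: no → false
  account age between 340 days and 2576 days: 41 in [340, 2576] is false
  NOT placed via mobile app: no → true
  email verified: yes → true
  prior uses of this code ≥ 8: 8 ≥ 8 is true
  contains a gift card: no → false
  loyalty tier ∈ {bronze, gold, platinum, silver}: silver is in the set → true
Combine:
[1.1.1.1] true → false = false
[1.1.1] NOT false = true
[1.1.2.1] false AND true AND false = false
[1.1.2] NOT false = true
[1.1] true AND true = true
[1] NOT true = false
[2.1] false OR true = true
[2.2] true AND true = true
[2.3] false AND true = false
[2] true AND true AND false = false
[root] false OR false = false
Overall: false → rejected

Rejected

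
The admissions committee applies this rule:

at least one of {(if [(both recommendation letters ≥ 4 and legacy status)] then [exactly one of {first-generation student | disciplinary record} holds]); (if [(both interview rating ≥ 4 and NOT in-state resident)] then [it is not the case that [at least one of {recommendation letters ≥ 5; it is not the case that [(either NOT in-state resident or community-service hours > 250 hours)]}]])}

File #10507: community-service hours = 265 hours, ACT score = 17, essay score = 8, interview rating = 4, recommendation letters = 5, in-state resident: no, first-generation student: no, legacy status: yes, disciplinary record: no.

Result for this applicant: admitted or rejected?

Rejected

Atomic conditions:
  recommendation letters ≥ 4: 5 ≥ 4 is true
  legacy status: yes → true
  first-generation student: no → false
  disciplinary record: no → false
  interview rating ≥ 4: 4 ≥ 4 is true
  NOT in-state resident: no → true
  recommendation letters ≥ 5: 5 ≥ 5 is true
  community-service hours > 250 hours: 265 > 250 is true
Combine:
[1.1] true AND true = true
[1.2] exactly-one(false, false) = false
[1] true → false = false
[2.1] true AND true = true
[2.2.1.2.1] true OR true = true
[2.2.1.2] NOT true = false
[2.2.1] true OR false = true
[2.2] NOT true = false
[2] true → false = false
[root] false OR false = false
Overall: false → rejected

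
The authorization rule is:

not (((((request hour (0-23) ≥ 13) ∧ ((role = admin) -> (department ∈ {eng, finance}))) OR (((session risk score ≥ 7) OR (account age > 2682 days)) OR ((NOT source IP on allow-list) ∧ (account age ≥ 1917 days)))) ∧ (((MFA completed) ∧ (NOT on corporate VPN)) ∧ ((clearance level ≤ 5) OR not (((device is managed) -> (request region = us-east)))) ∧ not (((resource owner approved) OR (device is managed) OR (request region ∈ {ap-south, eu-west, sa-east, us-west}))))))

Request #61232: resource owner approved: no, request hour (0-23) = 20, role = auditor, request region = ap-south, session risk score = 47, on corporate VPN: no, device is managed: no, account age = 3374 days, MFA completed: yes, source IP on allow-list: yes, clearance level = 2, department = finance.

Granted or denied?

Atomic conditions:
  request hour (0-23) ≥ 13: 20 ≥ 13 is true
  role = admin: auditor == admin is false
  department ∈ {eng, finance}: finance is in the set → true
  session risk score ≥ 7: 47 ≥ 7 is true
  account age > 2682 days: 3374 > 2682 is true
  NOT source IP on allow-list: yes → false
  account age ≥ 1917 days: 3374 ≥ 1917 is true
  MFA completed: yes → true
  NOT on corporate VPN: no → true
  clearance level ≤ 5: 2 ≤ 5 is true
  device is managed: no → false
  request region = us-east: ap-south == us-east is false
  resource owner approved: no → false
  request region ∈ {ap-south, eu-west, sa-east, us-west}: ap-south is in the set → true
Combine:
[1.1.1.2] false → true (antecedent false ⇒ implication holds) = true
[1.1.1] true AND true = true
[1.1.2.1] true OR true = true
[1.1.2.2] false AND true = false
[1.1.2] true OR false = true
[1.1] true OR true = true
[1.2.1] true AND true = true
[1.2.2.2.1] false → false (antecedent false ⇒ implication holds) = true
[1.2.2.2] NOT true = false
[1.2.2] true OR false = true
[1.2.3.1] false OR false OR true = true
[1.2.3] NOT true = false
[1.2] true AND true AND false = false
[1] true AND false = false
[root] NOT false = true
Overall: true → granted

Granted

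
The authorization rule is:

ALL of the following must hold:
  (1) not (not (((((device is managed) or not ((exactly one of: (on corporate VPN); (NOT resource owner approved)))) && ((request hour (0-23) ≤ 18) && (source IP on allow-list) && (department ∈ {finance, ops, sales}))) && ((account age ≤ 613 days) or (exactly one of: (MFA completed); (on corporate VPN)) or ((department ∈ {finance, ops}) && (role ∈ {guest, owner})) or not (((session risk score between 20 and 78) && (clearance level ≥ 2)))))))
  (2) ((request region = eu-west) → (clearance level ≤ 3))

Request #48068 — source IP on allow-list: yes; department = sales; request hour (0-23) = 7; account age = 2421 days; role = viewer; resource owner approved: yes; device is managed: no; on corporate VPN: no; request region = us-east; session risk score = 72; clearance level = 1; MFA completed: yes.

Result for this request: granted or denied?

Atomic conditions:
  device is managed: no → false
  on corporate VPN: no → false
  NOT resource owner approved: yes → false
  request hour (0-23) ≤ 18: 7 ≤ 18 is true
  source IP on allow-list: yes → true
  department ∈ {finance, ops, sales}: sales is in the set → true
  account age ≤ 613 days: 2421 ≤ 613 is false
  MFA completed: yes → true
  department ∈ {finance, ops}: sales is not in the set → false
  role ∈ {guest, owner}: viewer is not in the set → false
  session risk score between 20 and 78: 72 in [20, 78] is true
  clearance level ≥ 2: 1 ≥ 2 is false
  request region = eu-west: us-east == eu-west is false
  clearance level ≤ 3: 1 ≤ 3 is true
Combine:
[1.1.1.1.1.2.1] exactly-one(false, false) = false
[1.1.1.1.1.2] NOT false = true
[1.1.1.1.1] false OR true = true
[1.1.1.1.2] true AND true AND true = true
[1.1.1.1] true AND true = true
[1.1.1.2.2] exactly-one(true, false) = true
[1.1.1.2.3] false AND false = false
[1.1.1.2.4.1] true AND false = false
[1.1.1.2.4] NOT false = true
[1.1.1.2] false OR true OR false OR true = true
[1.1.1] true AND true = true
[1.1] NOT true = false
[1] NOT false = true
[2] false → true (antecedent false ⇒ implication holds) = true
[root] true AND true = true
Overall: true → granted

Granted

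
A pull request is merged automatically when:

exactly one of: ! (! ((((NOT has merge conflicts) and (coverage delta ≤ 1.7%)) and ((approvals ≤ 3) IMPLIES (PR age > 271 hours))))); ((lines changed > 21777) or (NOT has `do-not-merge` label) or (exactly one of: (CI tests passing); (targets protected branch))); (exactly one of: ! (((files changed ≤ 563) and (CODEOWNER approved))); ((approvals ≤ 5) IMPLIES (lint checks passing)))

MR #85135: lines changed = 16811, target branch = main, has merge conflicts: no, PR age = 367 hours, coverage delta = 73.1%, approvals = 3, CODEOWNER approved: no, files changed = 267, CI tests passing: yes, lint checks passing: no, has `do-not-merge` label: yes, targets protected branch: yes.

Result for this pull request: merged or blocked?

Atomic conditions:
  NOT has merge conflicts: no → true
  coverage delta ≤ 1.7%: 73.1 ≤ 1.7 is false
  approvals ≤ 3: 3 ≤ 3 is true
  PR age > 271 hours: 367 > 271 is true
  lines changed > 21777: 16811 > 21777 is false
  NOT has `do-not-merge` label: yes → false
  CI tests passing: yes → true
  targets protected branch: yes → true
  files changed ≤ 563: 267 ≤ 563 is true
  CODEOWNER approved: no → false
  approvals ≤ 5: 3 ≤ 5 is true
  lint checks passing: no → false
Combine:
[1.1.1.1] true AND false = false
[1.1.1.2] true → true = true
[1.1.1] false AND true = false
[1.1] NOT false = true
[1] NOT true = false
[2.3] exactly-one(true, true) = false
[2] false OR false OR false = false
[3.1.1] true AND false = false
[3.1] NOT false = true
[3.2] true → false = false
[3] exactly-one(true, false) = true
[root] exactly-one(false, false, true) = true
Overall: true → merged

Merged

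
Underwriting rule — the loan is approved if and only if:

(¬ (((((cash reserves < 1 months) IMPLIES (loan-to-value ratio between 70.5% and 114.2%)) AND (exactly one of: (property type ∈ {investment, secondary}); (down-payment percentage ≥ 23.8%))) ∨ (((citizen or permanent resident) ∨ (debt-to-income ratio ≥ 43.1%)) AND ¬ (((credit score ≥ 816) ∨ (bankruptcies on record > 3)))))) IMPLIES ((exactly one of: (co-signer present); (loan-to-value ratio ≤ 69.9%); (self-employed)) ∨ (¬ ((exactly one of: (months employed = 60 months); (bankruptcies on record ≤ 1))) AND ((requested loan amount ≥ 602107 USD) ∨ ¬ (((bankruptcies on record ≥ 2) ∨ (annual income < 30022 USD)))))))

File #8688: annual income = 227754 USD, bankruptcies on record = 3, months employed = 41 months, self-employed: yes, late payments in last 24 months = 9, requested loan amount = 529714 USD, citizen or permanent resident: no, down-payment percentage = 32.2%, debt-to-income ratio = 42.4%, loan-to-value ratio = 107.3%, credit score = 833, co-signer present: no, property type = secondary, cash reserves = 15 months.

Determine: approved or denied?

Approved

Atomic conditions:
  cash reserves < 1 months: 15 < 1 is false
  loan-to-value ratio between 70.5% and 114.2%: 107.3 in [70.5, 114.2] is true
  property type ∈ {investment, secondary}: secondary is in the set → true
  down-payment percentage ≥ 23.8%: 32.2 ≥ 23.8 is true
  citizen or permanent resident: no → false
  debt-to-income ratio ≥ 43.1%: 42.4 ≥ 43.1 is false
  credit score ≥ 816: 833 ≥ 816 is true
  bankruptcies on record > 3: 3 > 3 is false
  co-signer present: no → false
  loan-to-value ratio ≤ 69.9%: 107.3 ≤ 69.9 is false
  self-employed: yes → true
  months employed = 60 months: 41 == 60 is false
  bankruptcies on record ≤ 1: 3 ≤ 1 is false
  requested loan amount ≥ 602107 USD: 529714 ≥ 602107 is false
  bankruptcies on record ≥ 2: 3 ≥ 2 is true
  annual income < 30022 USD: 227754 < 30022 is false
Combine:
[1.1.1.1] false → true (antecedent false ⇒ implication holds) = true
[1.1.1.2] exactly-one(true, true) = false
[1.1.1] true AND false = false
[1.1.2.1] false OR false = false
[1.1.2.2.1] true OR false = true
[1.1.2.2] NOT true = false
[1.1.2] false AND false = false
[1.1] false OR false = false
[1] NOT false = true
[2.1] exactly-one(false, false, true) = true
[2.2.1.1] exactly-one(false, false) = false
[2.2.1] NOT false = true
[2.2.2.2.1] true OR false = true
[2.2.2.2] NOT true = false
[2.2.2] false OR false = false
[2.2] true AND false = false
[2] true OR false = true
[root] true → true = true
Overall: true → approved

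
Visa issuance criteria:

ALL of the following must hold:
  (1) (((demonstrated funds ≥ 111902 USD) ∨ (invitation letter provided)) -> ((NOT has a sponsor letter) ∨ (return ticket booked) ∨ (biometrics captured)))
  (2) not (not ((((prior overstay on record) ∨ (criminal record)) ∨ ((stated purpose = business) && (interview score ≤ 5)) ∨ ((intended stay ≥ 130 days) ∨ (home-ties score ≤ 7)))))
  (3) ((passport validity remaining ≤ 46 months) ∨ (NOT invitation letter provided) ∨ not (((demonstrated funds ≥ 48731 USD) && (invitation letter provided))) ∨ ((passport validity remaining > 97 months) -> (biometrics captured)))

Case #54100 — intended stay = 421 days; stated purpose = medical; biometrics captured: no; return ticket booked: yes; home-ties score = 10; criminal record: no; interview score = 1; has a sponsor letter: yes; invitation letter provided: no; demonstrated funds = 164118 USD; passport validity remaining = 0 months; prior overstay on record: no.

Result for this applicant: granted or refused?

Atomic conditions:
  demonstrated funds ≥ 111902 USD: 164118 ≥ 111902 is true
  invitation letter provided: no → false
  NOT has a sponsor letter: yes → false
  return ticket booked: yes → true
  biometrics captured: no → false
  prior overstay on record: no → false
  criminal record: no → false
  stated purpose = business: medical == business is false
  interview score ≤ 5: 1 ≤ 5 is true
  intended stay ≥ 130 days: 421 ≥ 130 is true
  home-ties score ≤ 7: 10 ≤ 7 is false
  passport validity remaining ≤ 46 months: 0 ≤ 46 is true
  NOT invitation letter provided: no → true
  demonstrated funds ≥ 48731 USD: 164118 ≥ 48731 is true
  passport validity remaining > 97 months: 0 > 97 is false
Combine:
[1.1] true OR false = true
[1.2] false OR true OR false = true
[1] true → true = true
[2.1.1.1] false OR false = false
[2.1.1.2] false AND true = false
[2.1.1.3] true OR false = true
[2.1.1] false OR false OR true = true
[2.1] NOT true = false
[2] NOT false = true
[3.3.1] true AND false = false
[3.3] NOT false = true
[3.4] false → false (antecedent false ⇒ implication holds) = true
[3] true OR true OR true OR true = true
[root] true AND true AND true = true
Overall: true → granted

Granted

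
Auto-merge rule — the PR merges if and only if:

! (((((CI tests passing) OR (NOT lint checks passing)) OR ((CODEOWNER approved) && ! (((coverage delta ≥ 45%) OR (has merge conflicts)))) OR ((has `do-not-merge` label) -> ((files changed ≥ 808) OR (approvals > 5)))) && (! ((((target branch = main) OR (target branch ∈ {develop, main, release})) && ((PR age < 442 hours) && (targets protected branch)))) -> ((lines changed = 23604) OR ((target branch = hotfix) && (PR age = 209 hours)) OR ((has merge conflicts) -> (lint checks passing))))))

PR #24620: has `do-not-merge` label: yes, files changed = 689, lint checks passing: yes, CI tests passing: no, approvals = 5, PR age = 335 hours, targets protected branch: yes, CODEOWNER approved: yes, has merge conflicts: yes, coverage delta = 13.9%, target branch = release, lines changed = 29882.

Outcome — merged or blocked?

Atomic conditions:
  CI tests passing: no → false
  NOT lint checks passing: yes → false
  CODEOWNER approved: yes → true
  coverage delta ≥ 45%: 13.9 ≥ 45 is false
  has merge conflicts: yes → true
  has `do-not-merge` label: yes → true
  files changed ≥ 808: 689 ≥ 808 is false
  approvals > 5: 5 > 5 is false
  target branch = main: release == main is false
  target branch ∈ {develop, main, release}: release is in the set → true
  PR age < 442 hours: 335 < 442 is true
  targets protected branch: yes → true
  lines changed = 23604: 29882 == 23604 is false
  target branch = hotfix: release == hotfix is false
  PR age = 209 hours: 335 == 209 is false
  lint checks passing: yes → true
Combine:
[1.1.1] false OR false = false
[1.1.2.2.1] false OR true = true
[1.1.2.2] NOT true = false
[1.1.2] true AND false = false
[1.1.3.2] false OR false = false
[1.1.3] true → false = false
[1.1] false OR false OR false = false
[1.2.1.1.1] false OR true = true
[1.2.1.1.2] true AND true = true
[1.2.1.1] true AND true = true
[1.2.1] NOT true = false
[1.2.2.2] false AND false = false
[1.2.2.3] true → true = true
[1.2.2] false OR false OR true = true
[1.2] false → true (antecedent false ⇒ implication holds) = true
[1] false AND true = false
[root] NOT false = true
Overall: true → merged

Merged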